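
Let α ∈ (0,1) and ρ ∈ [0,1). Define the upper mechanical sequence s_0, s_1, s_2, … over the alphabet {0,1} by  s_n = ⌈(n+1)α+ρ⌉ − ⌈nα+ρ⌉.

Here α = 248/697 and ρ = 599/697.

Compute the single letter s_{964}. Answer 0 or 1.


(n+1)α + ρ = (965·248 + 599) / 697 = 239919/697
nα + ρ     = (964·248 + 599) / 697 = 239671/697
⌈239919/697⌉ = 345,  ⌈239671/697⌉ = 344
s_{964} = 345 − 344 = 1

1


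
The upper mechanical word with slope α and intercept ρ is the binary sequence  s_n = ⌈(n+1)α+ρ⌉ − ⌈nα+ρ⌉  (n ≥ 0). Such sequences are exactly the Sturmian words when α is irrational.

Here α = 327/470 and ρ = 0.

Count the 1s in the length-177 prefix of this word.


#1s = Σ_{n=0}^{176} s_n = Σ_{n=0}^{176} (⌈(n+1)α+ρ⌉ − ⌈nα+ρ⌉)
the sum telescopes: every ⌈nα+ρ⌉ with 0 < n < 177 appears once with + and once with −, leaving ⌈177α+ρ⌉ − ⌈0·α+ρ⌉
177α + ρ = (177·327) / 470 = 57879/470
ρ = 0/470
⌈57879/470⌉ = 124,  ⌈0/470⌉ = 0
#1s = 124 − 0 = 124

124


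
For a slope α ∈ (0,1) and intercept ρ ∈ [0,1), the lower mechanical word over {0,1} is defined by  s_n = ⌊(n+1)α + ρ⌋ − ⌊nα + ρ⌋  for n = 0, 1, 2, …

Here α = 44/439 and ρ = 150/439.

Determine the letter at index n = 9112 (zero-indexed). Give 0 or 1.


(n+1)α + ρ = (9113·44 + 150) / 439 = 401122/439
nα + ρ     = (9112·44 + 150) / 439 = 401078/439
⌊401122/439⌋ = 913,  ⌊401078/439⌋ = 913
s_{9112} = 913 − 913 = 0

0


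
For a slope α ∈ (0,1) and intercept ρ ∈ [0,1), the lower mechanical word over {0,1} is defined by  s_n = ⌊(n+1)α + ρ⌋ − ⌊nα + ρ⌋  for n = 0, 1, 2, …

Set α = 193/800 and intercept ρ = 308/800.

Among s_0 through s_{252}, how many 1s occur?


61

#1s = Σ_{n=0}^{252} s_n = Σ_{n=0}^{252} (⌊(n+1)α+ρ⌋ − ⌊nα+ρ⌋)
the sum telescopes: every ⌊nα+ρ⌋ with 0 < n < 253 appears once with + and once with −, leaving ⌊253α+ρ⌋ − ⌊0·α+ρ⌋
253α + ρ = (253·193 + 308) / 800 = 49137/800
ρ = 308/800
⌊49137/800⌋ = 61,  ⌊308/800⌋ = 0
#1s = 61 − 0 = 61


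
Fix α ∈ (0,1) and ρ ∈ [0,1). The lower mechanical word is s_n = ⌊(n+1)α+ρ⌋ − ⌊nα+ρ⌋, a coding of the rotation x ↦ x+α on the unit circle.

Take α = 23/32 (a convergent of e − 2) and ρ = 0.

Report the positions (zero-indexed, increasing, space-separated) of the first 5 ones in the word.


n=0: ⌊23/32⌋−⌊0/32⌋ = 0−0 = 0
n=1: ⌊46/32⌋−⌊23/32⌋ = 1−0 = 1  ← one
n=2: ⌊69/32⌋−⌊46/32⌋ = 2−1 = 1  ← one
n=3: ⌊92/32⌋−⌊69/32⌋ = 2−2 = 0
n=4: ⌊115/32⌋−⌊92/32⌋ = 3−2 = 1  ← one
n=5: ⌊138/32⌋−⌊115/32⌋ = 4−3 = 1  ← one
n=6: ⌊161/32⌋−⌊138/32⌋ = 5−4 = 1  ← one
positions of the first 5 ones: 1 2 4 5 6

1 2 4 5 6


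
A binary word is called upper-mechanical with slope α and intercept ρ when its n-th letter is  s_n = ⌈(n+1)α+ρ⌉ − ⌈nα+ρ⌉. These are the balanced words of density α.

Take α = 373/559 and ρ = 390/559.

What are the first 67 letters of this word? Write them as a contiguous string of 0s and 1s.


n=0: ⌈(1·373+390)/559⌉ − ⌈(0·373+390)/559⌉ = ⌈763/559⌉ − ⌈390/559⌉ = 2 − 1 = 1
n=1: ⌈(2·373+390)/559⌉ − ⌈(1·373+390)/559⌉ = ⌈1136/559⌉ − ⌈763/559⌉ = 3 − 2 = 1
n=2: ⌈(3·373+390)/559⌉ − ⌈(2·373+390)/559⌉ = ⌈1509/559⌉ − ⌈1136/559⌉ = 3 − 3 = 0
n=3: ⌈(4·373+390)/559⌉ − ⌈(3·373+390)/559⌉ = ⌈1882/559⌉ − ⌈1509/559⌉ = 4 − 3 = 1
n=4: ⌈(5·373+390)/559⌉ − ⌈(4·373+390)/559⌉ = ⌈2255/559⌉ − ⌈1882/559⌉ = 5 − 4 = 1
n=5: ⌈(6·373+390)/559⌉ − ⌈(5·373+390)/559⌉ = ⌈2628/559⌉ − ⌈2255/559⌉ = 5 − 5 = 0
n=6: ⌈(7·373+390)/559⌉ − ⌈(6·373+390)/559⌉ = ⌈3001/559⌉ − ⌈2628/559⌉ = 6 − 5 = 1
n=7: ⌈(8·373+390)/559⌉ − ⌈(7·373+390)/559⌉ = ⌈3374/559⌉ − ⌈3001/559⌉ = 7 − 6 = 1
n=8: ⌈(9·373+390)/559⌉ − ⌈(8·373+390)/559⌉ = ⌈3747/559⌉ − ⌈3374/559⌉ = 7 − 7 = 0
n=9: ⌈(10·373+390)/559⌉ − ⌈(9·373+390)/559⌉ = ⌈4120/559⌉ − ⌈3747/559⌉ = 8 − 7 = 1
n=10: ⌈(11·373+390)/559⌉ − ⌈(10·373+390)/559⌉ = ⌈4493/559⌉ − ⌈4120/559⌉ = 9 − 8 = 1
n=11: ⌈(12·373+390)/559⌉ − ⌈(11·373+390)/559⌉ = ⌈4866/559⌉ − ⌈4493/559⌉ = 9 − 9 = 0
n=12: ⌈(13·373+390)/559⌉ − ⌈(12·373+390)/559⌉ = ⌈5239/559⌉ − ⌈4866/559⌉ = 10 − 9 = 1
n=13: ⌈(14·373+390)/559⌉ − ⌈(13·373+390)/559⌉ = ⌈5612/559⌉ − ⌈5239/559⌉ = 11 − 10 = 1
n=14: ⌈(15·373+390)/559⌉ − ⌈(14·373+390)/559⌉ = ⌈5985/559⌉ − ⌈5612/559⌉ = 11 − 11 = 0
n=15: ⌈(16·373+390)/559⌉ − ⌈(15·373+390)/559⌉ = ⌈6358/559⌉ − ⌈5985/559⌉ = 12 − 11 = 1
n=16: ⌈(17·373+390)/559⌉ − ⌈(16·373+390)/559⌉ = ⌈6731/559⌉ − ⌈6358/559⌉ = 13 − 12 = 1
n=17: ⌈(18·373+390)/559⌉ − ⌈(17·373+390)/559⌉ = ⌈7104/559⌉ − ⌈6731/559⌉ = 13 − 13 = 0
n=18: ⌈(19·373+390)/559⌉ − ⌈(18·373+390)/559⌉ = ⌈7477/559⌉ − ⌈7104/559⌉ = 14 − 13 = 1
n=19: ⌈(20·373+390)/559⌉ − ⌈(19·373+390)/559⌉ = ⌈7850/559⌉ − ⌈7477/559⌉ = 15 − 14 = 1
n=20: ⌈(21·373+390)/559⌉ − ⌈(20·373+390)/559⌉ = ⌈8223/559⌉ − ⌈7850/559⌉ = 15 − 15 = 0
n=21: ⌈(22·373+390)/559⌉ − ⌈(21·373+390)/559⌉ = ⌈8596/559⌉ − ⌈8223/559⌉ = 16 − 15 = 1
n=22: ⌈(23·373+390)/559⌉ − ⌈(22·373+390)/559⌉ = ⌈8969/559⌉ − ⌈8596/559⌉ = 17 − 16 = 1
n=23: ⌈(24·373+390)/559⌉ − ⌈(23·373+390)/559⌉ = ⌈9342/559⌉ − ⌈8969/559⌉ = 17 − 17 = 0
n=24: ⌈(25·373+390)/559⌉ − ⌈(24·373+390)/559⌉ = ⌈9715/559⌉ − ⌈9342/559⌉ = 18 − 17 = 1
n=25: ⌈(26·373+390)/559⌉ − ⌈(25·373+390)/559⌉ = ⌈10088/559⌉ − ⌈9715/559⌉ = 19 − 18 = 1
n=26: ⌈(27·373+390)/559⌉ − ⌈(26·373+390)/559⌉ = ⌈10461/559⌉ − ⌈10088/559⌉ = 19 − 19 = 0
n=27: ⌈(28·373+390)/559⌉ − ⌈(27·373+390)/559⌉ = ⌈10834/559⌉ − ⌈10461/559⌉ = 20 − 19 = 1
n=28: ⌈(29·373+390)/559⌉ − ⌈(28·373+390)/559⌉ = ⌈11207/559⌉ − ⌈10834/559⌉ = 21 − 20 = 1
n=29: ⌈(30·373+390)/559⌉ − ⌈(29·373+390)/559⌉ = ⌈11580/559⌉ − ⌈11207/559⌉ = 21 − 21 = 0
n=30: ⌈(31·373+390)/559⌉ − ⌈(30·373+390)/559⌉ = ⌈11953/559⌉ − ⌈11580/559⌉ = 22 − 21 = 1
n=31: ⌈(32·373+390)/559⌉ − ⌈(31·373+390)/559⌉ = ⌈12326/559⌉ − ⌈11953/559⌉ = 23 − 22 = 1
n=32: ⌈(33·373+390)/559⌉ − ⌈(32·373+390)/559⌉ = ⌈12699/559⌉ − ⌈12326/559⌉ = 23 − 23 = 0
n=33: ⌈(34·373+390)/559⌉ − ⌈(33·373+390)/559⌉ = ⌈13072/559⌉ − ⌈12699/559⌉ = 24 − 23 = 1
n=34: ⌈(35·373+390)/559⌉ − ⌈(34·373+390)/559⌉ = ⌈13445/559⌉ − ⌈13072/559⌉ = 25 − 24 = 1
n=35: ⌈(36·373+390)/559⌉ − ⌈(35·373+390)/559⌉ = ⌈13818/559⌉ − ⌈13445/559⌉ = 25 − 25 = 0
n=36: ⌈(37·373+390)/559⌉ − ⌈(36·373+390)/559⌉ = ⌈14191/559⌉ − ⌈13818/559⌉ = 26 − 25 = 1
n=37: ⌈(38·373+390)/559⌉ − ⌈(37·373+390)/559⌉ = ⌈14564/559⌉ − ⌈14191/559⌉ = 27 − 26 = 1
n=38: ⌈(39·373+390)/559⌉ − ⌈(38·373+390)/559⌉ = ⌈14937/559⌉ − ⌈14564/559⌉ = 27 − 27 = 0
n=39: ⌈(40·373+390)/559⌉ − ⌈(39·373+390)/559⌉ = ⌈15310/559⌉ − ⌈14937/559⌉ = 28 − 27 = 1
n=40: ⌈(41·373+390)/559⌉ − ⌈(40·373+390)/559⌉ = ⌈15683/559⌉ − ⌈15310/559⌉ = 29 − 28 = 1
n=41: ⌈(42·373+390)/559⌉ − ⌈(41·373+390)/559⌉ = ⌈16056/559⌉ − ⌈15683/559⌉ = 29 − 29 = 0
n=42: ⌈(43·373+390)/559⌉ − ⌈(42·373+390)/559⌉ = ⌈16429/559⌉ − ⌈16056/559⌉ = 30 − 29 = 1
n=43: ⌈(44·373+390)/559⌉ − ⌈(43·373+390)/559⌉ = ⌈16802/559⌉ − ⌈16429/559⌉ = 31 − 30 = 1
n=44: ⌈(45·373+390)/559⌉ − ⌈(44·373+390)/559⌉ = ⌈17175/559⌉ − ⌈16802/559⌉ = 31 − 31 = 0
n=45: ⌈(46·373+390)/559⌉ − ⌈(45·373+390)/559⌉ = ⌈17548/559⌉ − ⌈17175/559⌉ = 32 − 31 = 1
n=46: ⌈(47·373+390)/559⌉ − ⌈(46·373+390)/559⌉ = ⌈17921/559⌉ − ⌈17548/559⌉ = 33 − 32 = 1
n=47: ⌈(48·373+390)/559⌉ − ⌈(47·373+390)/559⌉ = ⌈18294/559⌉ − ⌈17921/559⌉ = 33 − 33 = 0
n=48: ⌈(49·373+390)/559⌉ − ⌈(48·373+390)/559⌉ = ⌈18667/559⌉ − ⌈18294/559⌉ = 34 − 33 = 1
n=49: ⌈(50·373+390)/559⌉ − ⌈(49·373+390)/559⌉ = ⌈19040/559⌉ − ⌈18667/559⌉ = 35 − 34 = 1
n=50: ⌈(51·373+390)/559⌉ − ⌈(50·373+390)/559⌉ = ⌈19413/559⌉ − ⌈19040/559⌉ = 35 − 35 = 0
n=51: ⌈(52·373+390)/559⌉ − ⌈(51·373+390)/559⌉ = ⌈19786/559⌉ − ⌈19413/559⌉ = 36 − 35 = 1
n=52: ⌈(53·373+390)/559⌉ − ⌈(52·373+390)/559⌉ = ⌈20159/559⌉ − ⌈19786/559⌉ = 37 − 36 = 1
n=53: ⌈(54·373+390)/559⌉ − ⌈(53·373+390)/559⌉ = ⌈20532/559⌉ − ⌈20159/559⌉ = 37 − 37 = 0
n=54: ⌈(55·373+390)/559⌉ − ⌈(54·373+390)/559⌉ = ⌈20905/559⌉ − ⌈20532/559⌉ = 38 − 37 = 1
n=55: ⌈(56·373+390)/559⌉ − ⌈(55·373+390)/559⌉ = ⌈21278/559⌉ − ⌈20905/559⌉ = 39 − 38 = 1
n=56: ⌈(57·373+390)/559⌉ − ⌈(56·373+390)/559⌉ = ⌈21651/559⌉ − ⌈21278/559⌉ = 39 − 39 = 0
n=57: ⌈(58·373+390)/559⌉ − ⌈(57·373+390)/559⌉ = ⌈22024/559⌉ − ⌈21651/559⌉ = 40 − 39 = 1
n=58: ⌈(59·373+390)/559⌉ − ⌈(58·373+390)/559⌉ = ⌈22397/559⌉ − ⌈22024/559⌉ = 41 − 40 = 1
n=59: ⌈(60·373+390)/559⌉ − ⌈(59·373+390)/559⌉ = ⌈22770/559⌉ − ⌈22397/559⌉ = 41 − 41 = 0
n=60: ⌈(61·373+390)/559⌉ − ⌈(60·373+390)/559⌉ = ⌈23143/559⌉ − ⌈22770/559⌉ = 42 − 41 = 1
n=61: ⌈(62·373+390)/559⌉ − ⌈(61·373+390)/559⌉ = ⌈23516/559⌉ − ⌈23143/559⌉ = 43 − 42 = 1
n=62: ⌈(63·373+390)/559⌉ − ⌈(62·373+390)/559⌉ = ⌈23889/559⌉ − ⌈23516/559⌉ = 43 − 43 = 0
n=63: ⌈(64·373+390)/559⌉ − ⌈(63·373+390)/559⌉ = ⌈24262/559⌉ − ⌈23889/559⌉ = 44 − 43 = 1
n=64: ⌈(65·373+390)/559⌉ − ⌈(64·373+390)/559⌉ = ⌈24635/559⌉ − ⌈24262/559⌉ = 45 − 44 = 1
n=65: ⌈(66·373+390)/559⌉ − ⌈(65·373+390)/559⌉ = ⌈25008/559⌉ − ⌈24635/559⌉ = 45 − 45 = 0
n=66: ⌈(67·373+390)/559⌉ − ⌈(66·373+390)/559⌉ = ⌈25381/559⌉ − ⌈25008/559⌉ = 46 − 45 = 1

1101101101101101101101101101101101101101101101101101101101101101101


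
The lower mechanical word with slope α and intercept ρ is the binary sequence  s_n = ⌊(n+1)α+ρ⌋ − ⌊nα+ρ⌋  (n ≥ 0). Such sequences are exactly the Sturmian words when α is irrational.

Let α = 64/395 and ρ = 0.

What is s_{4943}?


(n+1)α + ρ = (4944·64) / 395 = 316416/395
nα + ρ     = (4943·64) / 395 = 316352/395
⌊316416/395⌋ = 801,  ⌊316352/395⌋ = 800
s_{4943} = 801 − 800 = 1

1


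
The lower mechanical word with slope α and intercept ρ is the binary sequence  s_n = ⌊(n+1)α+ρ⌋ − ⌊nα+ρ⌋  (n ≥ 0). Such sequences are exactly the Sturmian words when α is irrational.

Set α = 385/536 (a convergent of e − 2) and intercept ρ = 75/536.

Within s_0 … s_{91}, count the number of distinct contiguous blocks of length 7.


8

t_n = ⌊(n·385+75)/536⌋ for n = 0 … 92:
  n=0…9: ⌊75/536⌋=0 ⌊460/536⌋=0 ⌊845/536⌋=1 ⌊1230/536⌋=2 ⌊1615/536⌋=3 ⌊2000/536⌋=3 ⌊2385/536⌋=4 ⌊2770/536⌋=5 ⌊3155/536⌋=5 ⌊3540/536⌋=6
  n=10…19: ⌊3925/536⌋=7 ⌊4310/536⌋=8 ⌊4695/536⌋=8 ⌊5080/536⌋=9 ⌊5465/536⌋=10 ⌊5850/536⌋=10 ⌊6235/536⌋=11 ⌊6620/536⌋=12 ⌊7005/536⌋=13 ⌊7390/536⌋=13
  n=20…29: ⌊7775/536⌋=14 ⌊8160/536⌋=15 ⌊8545/536⌋=15 ⌊8930/536⌋=16 ⌊9315/536⌋=17 ⌊9700/536⌋=18 ⌊10085/536⌋=18 ⌊10470/536⌋=19 ⌊10855/536⌋=20 ⌊11240/536⌋=20
  n=30…39: ⌊11625/536⌋=21 ⌊12010/536⌋=22 ⌊12395/536⌋=23 ⌊12780/536⌋=23 ⌊13165/536⌋=24 ⌊13550/536⌋=25 ⌊13935/536⌋=25 ⌊14320/536⌋=26 ⌊14705/536⌋=27 ⌊15090/536⌋=28
  n=40…49: ⌊15475/536⌋=28 ⌊15860/536⌋=29 ⌊16245/536⌋=30 ⌊16630/536⌋=31 ⌊17015/536⌋=31 ⌊17400/536⌋=32 ⌊17785/536⌋=33 ⌊18170/536⌋=33 ⌊18555/536⌋=34 ⌊18940/536⌋=35
  n=50…59: ⌊19325/536⌋=36 ⌊19710/536⌋=36 ⌊20095/536⌋=37 ⌊20480/536⌋=38 ⌊20865/536⌋=38 ⌊21250/536⌋=39 ⌊21635/536⌋=40 ⌊22020/536⌋=41 ⌊22405/536⌋=41 ⌊22790/536⌋=42
  n=60…69: ⌊23175/536⌋=43 ⌊23560/536⌋=43 ⌊23945/536⌋=44 ⌊24330/536⌋=45 ⌊24715/536⌋=46 ⌊25100/536⌋=46 ⌊25485/536⌋=47 ⌊25870/536⌋=48 ⌊26255/536⌋=48 ⌊26640/536⌋=49
  n=70…79: ⌊27025/536⌋=50 ⌊27410/536⌋=51 ⌊27795/536⌋=51 ⌊28180/536⌋=52 ⌊28565/536⌋=53 ⌊28950/536⌋=54 ⌊29335/536⌋=54 ⌊29720/536⌋=55 ⌊30105/536⌋=56 ⌊30490/536⌋=56
  n=80…89: ⌊30875/536⌋=57 ⌊31260/536⌋=58 ⌊31645/536⌋=59 ⌊32030/536⌋=59 ⌊32415/536⌋=60 ⌊32800/536⌋=61 ⌊33185/536⌋=61 ⌊33570/536⌋=62 ⌊33955/536⌋=63 ⌊34340/536⌋=64
  n=90…92: ⌊34725/536⌋=64 ⌊35110/536⌋=65 ⌊35495/536⌋=66
s_n = t_(n+1) − t_n for n = 0 … 91 gives
prefix = 01110110111011011101101110110111011011101110110111011011101101110110111011101101110110111011
slide a length-7 window over [0..6] … [85..91] (86 windows); first occurrence of each distinct factor:
  [  0..  6] 0111011
  [  1..  7] 1110110
  [  2..  8] 1101101
  [  3..  9] 1011011
  [  4.. 10] 0110111
  [  5.. 11] 1101110
  [  6.. 12] 1011101
  [ 36.. 42] 1110111
  (the other 78 windows repeat one of these)
distinct factors: {0110111, 0111011, 1011011, 1011101, 1101101, 1101110, 1110110, 1110111}
count = 8  (Sturmian bound for length 7 is 8)


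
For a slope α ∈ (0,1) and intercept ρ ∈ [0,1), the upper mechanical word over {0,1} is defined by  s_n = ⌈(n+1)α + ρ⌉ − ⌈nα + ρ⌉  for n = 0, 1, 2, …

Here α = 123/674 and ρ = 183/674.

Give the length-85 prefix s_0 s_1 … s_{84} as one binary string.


0001000001000010000010000100000100001000001000010000010000100000100001000001000010000

n=0: ⌈(1·123+183)/674⌉ − ⌈(0·123+183)/674⌉ = ⌈306/674⌉ − ⌈183/674⌉ = 1 − 1 = 0
n=1: ⌈(2·123+183)/674⌉ − ⌈(1·123+183)/674⌉ = ⌈429/674⌉ − ⌈306/674⌉ = 1 − 1 = 0
n=2: ⌈(3·123+183)/674⌉ − ⌈(2·123+183)/674⌉ = ⌈552/674⌉ − ⌈429/674⌉ = 1 − 1 = 0
n=3: ⌈(4·123+183)/674⌉ − ⌈(3·123+183)/674⌉ = ⌈675/674⌉ − ⌈552/674⌉ = 2 − 1 = 1
n=4: ⌈(5·123+183)/674⌉ − ⌈(4·123+183)/674⌉ = ⌈798/674⌉ − ⌈675/674⌉ = 2 − 2 = 0
n=5: ⌈(6·123+183)/674⌉ − ⌈(5·123+183)/674⌉ = ⌈921/674⌉ − ⌈798/674⌉ = 2 − 2 = 0
n=6: ⌈(7·123+183)/674⌉ − ⌈(6·123+183)/674⌉ = ⌈1044/674⌉ − ⌈921/674⌉ = 2 − 2 = 0
n=7: ⌈(8·123+183)/674⌉ − ⌈(7·123+183)/674⌉ = ⌈1167/674⌉ − ⌈1044/674⌉ = 2 − 2 = 0
n=8: ⌈(9·123+183)/674⌉ − ⌈(8·123+183)/674⌉ = ⌈1290/674⌉ − ⌈1167/674⌉ = 2 − 2 = 0
n=9: ⌈(10·123+183)/674⌉ − ⌈(9·123+183)/674⌉ = ⌈1413/674⌉ − ⌈1290/674⌉ = 3 − 2 = 1
n=10: ⌈(11·123+183)/674⌉ − ⌈(10·123+183)/674⌉ = ⌈1536/674⌉ − ⌈1413/674⌉ = 3 − 3 = 0
n=11: ⌈(12·123+183)/674⌉ − ⌈(11·123+183)/674⌉ = ⌈1659/674⌉ − ⌈1536/674⌉ = 3 − 3 = 0
n=12: ⌈(13·123+183)/674⌉ − ⌈(12·123+183)/674⌉ = ⌈1782/674⌉ − ⌈1659/674⌉ = 3 − 3 = 0
n=13: ⌈(14·123+183)/674⌉ − ⌈(13·123+183)/674⌉ = ⌈1905/674⌉ − ⌈1782/674⌉ = 3 − 3 = 0
n=14: ⌈(15·123+183)/674⌉ − ⌈(14·123+183)/674⌉ = ⌈2028/674⌉ − ⌈1905/674⌉ = 4 − 3 = 1
n=15: ⌈(16·123+183)/674⌉ − ⌈(15·123+183)/674⌉ = ⌈2151/674⌉ − ⌈2028/674⌉ = 4 − 4 = 0
n=16: ⌈(17·123+183)/674⌉ − ⌈(16·123+183)/674⌉ = ⌈2274/674⌉ − ⌈2151/674⌉ = 4 − 4 = 0
n=17: ⌈(18·123+183)/674⌉ − ⌈(17·123+183)/674⌉ = ⌈2397/674⌉ − ⌈2274/674⌉ = 4 − 4 = 0
n=18: ⌈(19·123+183)/674⌉ − ⌈(18·123+183)/674⌉ = ⌈2520/674⌉ − ⌈2397/674⌉ = 4 − 4 = 0
n=19: ⌈(20·123+183)/674⌉ − ⌈(19·123+183)/674⌉ = ⌈2643/674⌉ − ⌈2520/674⌉ = 4 − 4 = 0
n=20: ⌈(21·123+183)/674⌉ − ⌈(20·123+183)/674⌉ = ⌈2766/674⌉ − ⌈2643/674⌉ = 5 − 4 = 1
n=21: ⌈(22·123+183)/674⌉ − ⌈(21·123+183)/674⌉ = ⌈2889/674⌉ − ⌈2766/674⌉ = 5 − 5 = 0
n=22: ⌈(23·123+183)/674⌉ − ⌈(22·123+183)/674⌉ = ⌈3012/674⌉ − ⌈2889/674⌉ = 5 − 5 = 0
n=23: ⌈(24·123+183)/674⌉ − ⌈(23·123+183)/674⌉ = ⌈3135/674⌉ − ⌈3012/674⌉ = 5 − 5 = 0
n=24: ⌈(25·123+183)/674⌉ − ⌈(24·123+183)/674⌉ = ⌈3258/674⌉ − ⌈3135/674⌉ = 5 − 5 = 0
n=25: ⌈(26·123+183)/674⌉ − ⌈(25·123+183)/674⌉ = ⌈3381/674⌉ − ⌈3258/674⌉ = 6 − 5 = 1
n=26: ⌈(27·123+183)/674⌉ − ⌈(26·123+183)/674⌉ = ⌈3504/674⌉ − ⌈3381/674⌉ = 6 − 6 = 0
n=27: ⌈(28·123+183)/674⌉ − ⌈(27·123+183)/674⌉ = ⌈3627/674⌉ − ⌈3504/674⌉ = 6 − 6 = 0
n=28: ⌈(29·123+183)/674⌉ − ⌈(28·123+183)/674⌉ = ⌈3750/674⌉ − ⌈3627/674⌉ = 6 − 6 = 0
n=29: ⌈(30·123+183)/674⌉ − ⌈(29·123+183)/674⌉ = ⌈3873/674⌉ − ⌈3750/674⌉ = 6 − 6 = 0
n=30: ⌈(31·123+183)/674⌉ − ⌈(30·123+183)/674⌉ = ⌈3996/674⌉ − ⌈3873/674⌉ = 6 − 6 = 0
n=31: ⌈(32·123+183)/674⌉ − ⌈(31·123+183)/674⌉ = ⌈4119/674⌉ − ⌈3996/674⌉ = 7 − 6 = 1
n=32: ⌈(33·123+183)/674⌉ − ⌈(32·123+183)/674⌉ = ⌈4242/674⌉ − ⌈4119/674⌉ = 7 − 7 = 0
n=33: ⌈(34·123+183)/674⌉ − ⌈(33·123+183)/674⌉ = ⌈4365/674⌉ − ⌈4242/674⌉ = 7 − 7 = 0
n=34: ⌈(35·123+183)/674⌉ − ⌈(34·123+183)/674⌉ = ⌈4488/674⌉ − ⌈4365/674⌉ = 7 − 7 = 0
n=35: ⌈(36·123+183)/674⌉ − ⌈(35·123+183)/674⌉ = ⌈4611/674⌉ − ⌈4488/674⌉ = 7 − 7 = 0
n=36: ⌈(37·123+183)/674⌉ − ⌈(36·123+183)/674⌉ = ⌈4734/674⌉ − ⌈4611/674⌉ = 8 − 7 = 1
n=37: ⌈(38·123+183)/674⌉ − ⌈(37·123+183)/674⌉ = ⌈4857/674⌉ − ⌈4734/674⌉ = 8 − 8 = 0
n=38: ⌈(39·123+183)/674⌉ − ⌈(38·123+183)/674⌉ = ⌈4980/674⌉ − ⌈4857/674⌉ = 8 − 8 = 0
n=39: ⌈(40·123+183)/674⌉ − ⌈(39·123+183)/674⌉ = ⌈5103/674⌉ − ⌈4980/674⌉ = 8 − 8 = 0
n=40: ⌈(41·123+183)/674⌉ − ⌈(40·123+183)/674⌉ = ⌈5226/674⌉ − ⌈5103/674⌉ = 8 − 8 = 0
n=41: ⌈(42·123+183)/674⌉ − ⌈(41·123+183)/674⌉ = ⌈5349/674⌉ − ⌈5226/674⌉ = 8 − 8 = 0
n=42: ⌈(43·123+183)/674⌉ − ⌈(42·123+183)/674⌉ = ⌈5472/674⌉ − ⌈5349/674⌉ = 9 − 8 = 1
n=43: ⌈(44·123+183)/674⌉ − ⌈(43·123+183)/674⌉ = ⌈5595/674⌉ − ⌈5472/674⌉ = 9 − 9 = 0
n=44: ⌈(45·123+183)/674⌉ − ⌈(44·123+183)/674⌉ = ⌈5718/674⌉ − ⌈5595/674⌉ = 9 − 9 = 0
n=45: ⌈(46·123+183)/674⌉ − ⌈(45·123+183)/674⌉ = ⌈5841/674⌉ − ⌈5718/674⌉ = 9 − 9 = 0
n=46: ⌈(47·123+183)/674⌉ − ⌈(46·123+183)/674⌉ = ⌈5964/674⌉ − ⌈5841/674⌉ = 9 − 9 = 0
n=47: ⌈(48·123+183)/674⌉ − ⌈(47·123+183)/674⌉ = ⌈6087/674⌉ − ⌈5964/674⌉ = 10 − 9 = 1
n=48: ⌈(49·123+183)/674⌉ − ⌈(48·123+183)/674⌉ = ⌈6210/674⌉ − ⌈6087/674⌉ = 10 − 10 = 0
n=49: ⌈(50·123+183)/674⌉ − ⌈(49·123+183)/674⌉ = ⌈6333/674⌉ − ⌈6210/674⌉ = 10 − 10 = 0
n=50: ⌈(51·123+183)/674⌉ − ⌈(50·123+183)/674⌉ = ⌈6456/674⌉ − ⌈6333/674⌉ = 10 − 10 = 0
n=51: ⌈(52·123+183)/674⌉ − ⌈(51·123+183)/674⌉ = ⌈6579/674⌉ − ⌈6456/674⌉ = 10 − 10 = 0
n=52: ⌈(53·123+183)/674⌉ − ⌈(52·123+183)/674⌉ = ⌈6702/674⌉ − ⌈6579/674⌉ = 10 − 10 = 0
n=53: ⌈(54·123+183)/674⌉ − ⌈(53·123+183)/674⌉ = ⌈6825/674⌉ − ⌈6702/674⌉ = 11 − 10 = 1
n=54: ⌈(55·123+183)/674⌉ − ⌈(54·123+183)/674⌉ = ⌈6948/674⌉ − ⌈6825/674⌉ = 11 − 11 = 0
n=55: ⌈(56·123+183)/674⌉ − ⌈(55·123+183)/674⌉ = ⌈7071/674⌉ − ⌈6948/674⌉ = 11 − 11 = 0
n=56: ⌈(57·123+183)/674⌉ − ⌈(56·123+183)/674⌉ = ⌈7194/674⌉ − ⌈7071/674⌉ = 11 − 11 = 0
n=57: ⌈(58·123+183)/674⌉ − ⌈(57·123+183)/674⌉ = ⌈7317/674⌉ − ⌈7194/674⌉ = 11 − 11 = 0
n=58: ⌈(59·123+183)/674⌉ − ⌈(58·123+183)/674⌉ = ⌈7440/674⌉ − ⌈7317/674⌉ = 12 − 11 = 1
n=59: ⌈(60·123+183)/674⌉ − ⌈(59·123+183)/674⌉ = ⌈7563/674⌉ − ⌈7440/674⌉ = 12 − 12 = 0
n=60: ⌈(61·123+183)/674⌉ − ⌈(60·123+183)/674⌉ = ⌈7686/674⌉ − ⌈7563/674⌉ = 12 − 12 = 0
n=61: ⌈(62·123+183)/674⌉ − ⌈(61·123+183)/674⌉ = ⌈7809/674⌉ − ⌈7686/674⌉ = 12 − 12 = 0
n=62: ⌈(63·123+183)/674⌉ − ⌈(62·123+183)/674⌉ = ⌈7932/674⌉ − ⌈7809/674⌉ = 12 − 12 = 0
n=63: ⌈(64·123+183)/674⌉ − ⌈(63·123+183)/674⌉ = ⌈8055/674⌉ − ⌈7932/674⌉ = 12 − 12 = 0
n=64: ⌈(65·123+183)/674⌉ − ⌈(64·123+183)/674⌉ = ⌈8178/674⌉ − ⌈8055/674⌉ = 13 − 12 = 1
n=65: ⌈(66·123+183)/674⌉ − ⌈(65·123+183)/674⌉ = ⌈8301/674⌉ − ⌈8178/674⌉ = 13 − 13 = 0
n=66: ⌈(67·123+183)/674⌉ − ⌈(66·123+183)/674⌉ = ⌈8424/674⌉ − ⌈8301/674⌉ = 13 − 13 = 0
n=67: ⌈(68·123+183)/674⌉ − ⌈(67·123+183)/674⌉ = ⌈8547/674⌉ − ⌈8424/674⌉ = 13 − 13 = 0
n=68: ⌈(69·123+183)/674⌉ − ⌈(68·123+183)/674⌉ = ⌈8670/674⌉ − ⌈8547/674⌉ = 13 − 13 = 0
n=69: ⌈(70·123+183)/674⌉ − ⌈(69·123+183)/674⌉ = ⌈8793/674⌉ − ⌈8670/674⌉ = 14 − 13 = 1
n=70: ⌈(71·123+183)/674⌉ − ⌈(70·123+183)/674⌉ = ⌈8916/674⌉ − ⌈8793/674⌉ = 14 − 14 = 0
n=71: ⌈(72·123+183)/674⌉ − ⌈(71·123+183)/674⌉ = ⌈9039/674⌉ − ⌈8916/674⌉ = 14 − 14 = 0
n=72: ⌈(73·123+183)/674⌉ − ⌈(72·123+183)/674⌉ = ⌈9162/674⌉ − ⌈9039/674⌉ = 14 − 14 = 0
n=73: ⌈(74·123+183)/674⌉ − ⌈(73·123+183)/674⌉ = ⌈9285/674⌉ − ⌈9162/674⌉ = 14 − 14 = 0
n=74: ⌈(75·123+183)/674⌉ − ⌈(74·123+183)/674⌉ = ⌈9408/674⌉ − ⌈9285/674⌉ = 14 − 14 = 0
n=75: ⌈(76·123+183)/674⌉ − ⌈(75·123+183)/674⌉ = ⌈9531/674⌉ − ⌈9408/674⌉ = 15 − 14 = 1
n=76: ⌈(77·123+183)/674⌉ − ⌈(76·123+183)/674⌉ = ⌈9654/674⌉ − ⌈9531/674⌉ = 15 − 15 = 0
n=77: ⌈(78·123+183)/674⌉ − ⌈(77·123+183)/674⌉ = ⌈9777/674⌉ − ⌈9654/674⌉ = 15 − 15 = 0
n=78: ⌈(79·123+183)/674⌉ − ⌈(78·123+183)/674⌉ = ⌈9900/674⌉ − ⌈9777/674⌉ = 15 − 15 = 0
n=79: ⌈(80·123+183)/674⌉ − ⌈(79·123+183)/674⌉ = ⌈10023/674⌉ − ⌈9900/674⌉ = 15 − 15 = 0
n=80: ⌈(81·123+183)/674⌉ − ⌈(80·123+183)/674⌉ = ⌈10146/674⌉ − ⌈10023/674⌉ = 16 − 15 = 1
n=81: ⌈(82·123+183)/674⌉ − ⌈(81·123+183)/674⌉ = ⌈10269/674⌉ − ⌈10146/674⌉ = 16 − 16 = 0
n=82: ⌈(83·123+183)/674⌉ − ⌈(82·123+183)/674⌉ = ⌈10392/674⌉ − ⌈10269/674⌉ = 16 − 16 = 0
n=83: ⌈(84·123+183)/674⌉ − ⌈(83·123+183)/674⌉ = ⌈10515/674⌉ − ⌈10392/674⌉ = 16 − 16 = 0
n=84: ⌈(85·123+183)/674⌉ − ⌈(84·123+183)/674⌉ = ⌈10638/674⌉ − ⌈10515/674⌉ = 16 − 16 = 0


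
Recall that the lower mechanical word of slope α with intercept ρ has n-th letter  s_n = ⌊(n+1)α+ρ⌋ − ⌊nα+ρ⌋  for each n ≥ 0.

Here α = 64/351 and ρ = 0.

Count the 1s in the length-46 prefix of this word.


8

#1s = Σ_{n=0}^{45} s_n = Σ_{n=0}^{45} (⌊(n+1)α+ρ⌋ − ⌊nα+ρ⌋)
the sum telescopes: every ⌊nα+ρ⌋ with 0 < n < 46 appears once with + and once with −, leaving ⌊46α+ρ⌋ − ⌊0·α+ρ⌋
46α + ρ = (46·64) / 351 = 2944/351
ρ = 0/351
⌊2944/351⌋ = 8,  ⌊0/351⌋ = 0
#1s = 8 − 0 = 8


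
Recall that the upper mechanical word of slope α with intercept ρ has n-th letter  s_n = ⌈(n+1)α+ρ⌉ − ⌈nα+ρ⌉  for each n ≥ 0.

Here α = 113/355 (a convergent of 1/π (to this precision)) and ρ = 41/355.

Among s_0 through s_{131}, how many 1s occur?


#1s = Σ_{n=0}^{131} s_n = Σ_{n=0}^{131} (⌈(n+1)α+ρ⌉ − ⌈nα+ρ⌉)
the sum telescopes: every ⌈nα+ρ⌉ with 0 < n < 132 appears once with + and once with −, leaving ⌈132α+ρ⌉ − ⌈0·α+ρ⌉
132α + ρ = (132·113 + 41) / 355 = 14957/355
ρ = 41/355
⌈14957/355⌉ = 43,  ⌈41/355⌉ = 1
#1s = 43 − 1 = 42

42


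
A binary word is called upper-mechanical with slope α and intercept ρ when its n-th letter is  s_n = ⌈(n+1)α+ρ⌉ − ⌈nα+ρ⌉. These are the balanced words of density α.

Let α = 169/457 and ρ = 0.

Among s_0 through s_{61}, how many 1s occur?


23

#1s = Σ_{n=0}^{61} s_n = Σ_{n=0}^{61} (⌈(n+1)α+ρ⌉ − ⌈nα+ρ⌉)
the sum telescopes: every ⌈nα+ρ⌉ with 0 < n < 62 appears once with + and once with −, leaving ⌈62α+ρ⌉ − ⌈0·α+ρ⌉
62α + ρ = (62·169) / 457 = 10478/457
ρ = 0/457
⌈10478/457⌉ = 23,  ⌈0/457⌉ = 0
#1s = 23 − 0 = 23


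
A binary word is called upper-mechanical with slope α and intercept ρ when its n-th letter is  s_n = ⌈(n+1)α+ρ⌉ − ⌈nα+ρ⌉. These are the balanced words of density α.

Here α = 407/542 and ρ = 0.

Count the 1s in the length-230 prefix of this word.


173

#1s = Σ_{n=0}^{229} s_n = Σ_{n=0}^{229} (⌈(n+1)α+ρ⌉ − ⌈nα+ρ⌉)
the sum telescopes: every ⌈nα+ρ⌉ with 0 < n < 230 appears once with + and once with −, leaving ⌈230α+ρ⌉ − ⌈0·α+ρ⌉
230α + ρ = (230·407) / 542 = 93610/542
ρ = 0/542
⌈93610/542⌉ = 173,  ⌈0/542⌉ = 0
#1s = 173 − 0 = 173


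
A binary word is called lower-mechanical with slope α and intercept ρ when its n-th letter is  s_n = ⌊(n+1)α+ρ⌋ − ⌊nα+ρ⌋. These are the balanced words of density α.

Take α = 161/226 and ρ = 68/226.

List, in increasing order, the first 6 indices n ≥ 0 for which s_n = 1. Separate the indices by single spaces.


n=0: ⌊229/226⌋−⌊68/226⌋ = 1−0 = 1  ← one
n=1: ⌊390/226⌋−⌊229/226⌋ = 1−1 = 0
n=2: ⌊551/226⌋−⌊390/226⌋ = 2−1 = 1  ← one
n=3: ⌊712/226⌋−⌊551/226⌋ = 3−2 = 1  ← one
n=4: ⌊873/226⌋−⌊712/226⌋ = 3−3 = 0
n=5: ⌊1034/226⌋−⌊873/226⌋ = 4−3 = 1  ← one
n=6: ⌊1195/226⌋−⌊1034/226⌋ = 5−4 = 1  ← one
n=7: ⌊1356/226⌋−⌊1195/226⌋ = 6−5 = 1  ← one
positions of the first 6 ones: 0 2 3 5 6 7

0 2 3 5 6 7


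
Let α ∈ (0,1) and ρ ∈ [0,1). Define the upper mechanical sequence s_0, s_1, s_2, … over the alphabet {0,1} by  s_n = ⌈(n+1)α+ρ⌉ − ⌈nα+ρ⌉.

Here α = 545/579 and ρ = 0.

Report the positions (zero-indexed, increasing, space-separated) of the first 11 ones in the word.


0 1 2 3 4 5 6 7 8 9 10

n=0: ⌈545/579⌉−⌈0/579⌉ = 1−0 = 1  ← one
n=1: ⌈1090/579⌉−⌈545/579⌉ = 2−1 = 1  ← one
n=2: ⌈1635/579⌉−⌈1090/579⌉ = 3−2 = 1  ← one
n=3: ⌈2180/579⌉−⌈1635/579⌉ = 4−3 = 1  ← one
n=4: ⌈2725/579⌉−⌈2180/579⌉ = 5−4 = 1  ← one
n=5: ⌈3270/579⌉−⌈2725/579⌉ = 6−5 = 1  ← one
n=6: ⌈3815/579⌉−⌈3270/579⌉ = 7−6 = 1  ← one
n=7: ⌈4360/579⌉−⌈3815/579⌉ = 8−7 = 1  ← one
n=8: ⌈4905/579⌉−⌈4360/579⌉ = 9−8 = 1  ← one
n=9: ⌈5450/579⌉−⌈4905/579⌉ = 10−9 = 1  ← one
n=10: ⌈5995/579⌉−⌈5450/579⌉ = 11−10 = 1  ← one
positions of the first 11 ones: 0 1 2 3 4 5 6 7 8 9 10


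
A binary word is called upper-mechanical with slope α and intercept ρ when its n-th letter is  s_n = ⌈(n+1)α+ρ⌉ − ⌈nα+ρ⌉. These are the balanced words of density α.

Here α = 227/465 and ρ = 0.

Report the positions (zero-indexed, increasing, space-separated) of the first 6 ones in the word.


0 2 4 6 8 10

n=0: ⌈227/465⌉−⌈0/465⌉ = 1−0 = 1  ← one
n=1: ⌈454/465⌉−⌈227/465⌉ = 1−1 = 0
n=2: ⌈681/465⌉−⌈454/465⌉ = 2−1 = 1  ← one
n=3: ⌈908/465⌉−⌈681/465⌉ = 2−2 = 0
n=4: ⌈1135/465⌉−⌈908/465⌉ = 3−2 = 1  ← one
n=5: ⌈1362/465⌉−⌈1135/465⌉ = 3−3 = 0
n=6: ⌈1589/465⌉−⌈1362/465⌉ = 4−3 = 1  ← one
n=7: ⌈1816/465⌉−⌈1589/465⌉ = 4−4 = 0
n=8: ⌈2043/465⌉−⌈1816/465⌉ = 5−4 = 1  ← one
n=9: ⌈2270/465⌉−⌈2043/465⌉ = 5−5 = 0
n=10: ⌈2497/465⌉−⌈2270/465⌉ = 6−5 = 1  ← one
positions of the first 6 ones: 0 2 4 6 8 10


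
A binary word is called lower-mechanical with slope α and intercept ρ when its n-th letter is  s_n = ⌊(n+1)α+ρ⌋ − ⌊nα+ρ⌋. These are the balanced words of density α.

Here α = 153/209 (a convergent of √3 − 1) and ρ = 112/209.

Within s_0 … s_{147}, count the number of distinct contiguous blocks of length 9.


t_n = ⌊(n·153+112)/209⌋ for n = 0 … 148:
  n=0…9: ⌊112/209⌋=0 ⌊265/209⌋=1 ⌊418/209⌋=2 ⌊571/209⌋=2 ⌊724/209⌋=3 ⌊877/209⌋=4 ⌊1030/209⌋=4 ⌊1183/209⌋=5 ⌊1336/209⌋=6 ⌊1489/209⌋=7
  n=10…19: ⌊1642/209⌋=7 ⌊1795/209⌋=8 ⌊1948/209⌋=9 ⌊2101/209⌋=10 ⌊2254/209⌋=10 ⌊2407/209⌋=11 ⌊2560/209⌋=12 ⌊2713/209⌋=12 ⌊2866/209⌋=13 ⌊3019/209⌋=14
  n=20…29: ⌊3172/209⌋=15 ⌊3325/209⌋=15 ⌊3478/209⌋=16 ⌊3631/209⌋=17 ⌊3784/209⌋=18 ⌊3937/209⌋=18 ⌊4090/209⌋=19 ⌊4243/209⌋=20 ⌊4396/209⌋=21 ⌊4549/209⌋=21
  n=30…39: ⌊4702/209⌋=22 ⌊4855/209⌋=23 ⌊5008/209⌋=23 ⌊5161/209⌋=24 ⌊5314/209⌋=25 ⌊5467/209⌋=26 ⌊5620/209⌋=26 ⌊5773/209⌋=27 ⌊5926/209⌋=28 ⌊6079/209⌋=29
  n=40…49: ⌊6232/209⌋=29 ⌊6385/209⌋=30 ⌊6538/209⌋=31 ⌊6691/209⌋=32 ⌊6844/209⌋=32 ⌊6997/209⌋=33 ⌊7150/209⌋=34 ⌊7303/209⌋=34 ⌊7456/209⌋=35 ⌊7609/209⌋=36
  n=50…59: ⌊7762/209⌋=37 ⌊7915/209⌋=37 ⌊8068/209⌋=38 ⌊8221/209⌋=39 ⌊8374/209⌋=40 ⌊8527/209⌋=40 ⌊8680/209⌋=41 ⌊8833/209⌋=42 ⌊8986/209⌋=42 ⌊9139/209⌋=43
  n=60…69: ⌊9292/209⌋=44 ⌊9445/209⌋=45 ⌊9598/209⌋=45 ⌊9751/209⌋=46 ⌊9904/209⌋=47 ⌊10057/209⌋=48 ⌊10210/209⌋=48 ⌊10363/209⌋=49 ⌊10516/209⌋=50 ⌊10669/209⌋=51
  n=70…79: ⌊10822/209⌋=51 ⌊10975/209⌋=52 ⌊11128/209⌋=53 ⌊11281/209⌋=53 ⌊11434/209⌋=54 ⌊11587/209⌋=55 ⌊11740/209⌋=56 ⌊11893/209⌋=56 ⌊12046/209⌋=57 ⌊12199/209⌋=58
  n=80…89: ⌊12352/209⌋=59 ⌊12505/209⌋=59 ⌊12658/209⌋=60 ⌊12811/209⌋=61 ⌊12964/209⌋=62 ⌊13117/209⌋=62 ⌊13270/209⌋=63 ⌊13423/209⌋=64 ⌊13576/209⌋=64 ⌊13729/209⌋=65
  n=90…99: ⌊13882/209⌋=66 ⌊14035/209⌋=67 ⌊14188/209⌋=67 ⌊14341/209⌋=68 ⌊14494/209⌋=69 ⌊14647/209⌋=70 ⌊14800/209⌋=70 ⌊14953/209⌋=71 ⌊15106/209⌋=72 ⌊15259/209⌋=73
  n=100…109: ⌊15412/209⌋=73 ⌊15565/209⌋=74 ⌊15718/209⌋=75 ⌊15871/209⌋=75 ⌊16024/209⌋=76 ⌊16177/209⌋=77 ⌊16330/209⌋=78 ⌊16483/209⌋=78 ⌊16636/209⌋=79 ⌊16789/209⌋=80
  n=110…119: ⌊16942/209⌋=81 ⌊17095/209⌋=81 ⌊17248/209⌋=82 ⌊17401/209⌋=83 ⌊17554/209⌋=83 ⌊17707/209⌋=84 ⌊17860/209⌋=85 ⌊18013/209⌋=86 ⌊18166/209⌋=86 ⌊18319/209⌋=87
  n=120…129: ⌊18472/209⌋=88 ⌊18625/209⌋=89 ⌊18778/209⌋=89 ⌊18931/209⌋=90 ⌊19084/209⌋=91 ⌊19237/209⌋=92 ⌊19390/209⌋=92 ⌊19543/209⌋=93 ⌊19696/209⌋=94 ⌊19849/209⌋=94
  n=130…139: ⌊20002/209⌋=95 ⌊20155/209⌋=96 ⌊20308/209⌋=97 ⌊20461/209⌋=97 ⌊20614/209⌋=98 ⌊20767/209⌋=99 ⌊20920/209⌋=100 ⌊21073/209⌋=100 ⌊21226/209⌋=101 ⌊21379/209⌋=102
  n=140…148: ⌊21532/209⌋=103 ⌊21685/209⌋=103 ⌊21838/209⌋=104 ⌊21991/209⌋=105 ⌊22144/209⌋=105 ⌊22297/209⌋=106 ⌊22450/209⌋=107 ⌊22603/209⌋=108 ⌊22756/209⌋=108
s_n = t_(n+1) − t_n for n = 0 … 147 gives
prefix = 1101101110111011011101110111011011101110111011011101110110111011101110110111011101110110111011101110110111011101101110111011101101110111011101101110
slide a length-9 window over [0..8] … [139..147] (140 windows); first occurrence of each distinct factor:
  [  0..  8] 110110111
  [  1..  9] 101101110
  [  2.. 10] 011011101
  [  3.. 11] 110111011
  [  4.. 12] 101110111
  [  5.. 13] 011101110
  [  6.. 14] 111011101
  [  8.. 16] 101110110
  [  9.. 17] 011101101
  [ 10.. 18] 111011011
  (the other 130 windows repeat one of these)
distinct factors: {011011101, 011101101, 011101110, 101101110, 101110110, 101110111, 110110111, 110111011, 111011011, 111011101}
count = 10  (Sturmian bound for length 9 is 10)

10


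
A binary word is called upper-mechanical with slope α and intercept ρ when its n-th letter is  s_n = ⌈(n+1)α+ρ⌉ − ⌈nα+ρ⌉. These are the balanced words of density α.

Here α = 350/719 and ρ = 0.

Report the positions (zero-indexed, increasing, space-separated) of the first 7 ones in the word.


n=0: ⌈350/719⌉−⌈0/719⌉ = 1−0 = 1  ← one
n=1: ⌈700/719⌉−⌈350/719⌉ = 1−1 = 0
n=2: ⌈1050/719⌉−⌈700/719⌉ = 2−1 = 1  ← one
n=3: ⌈1400/719⌉−⌈1050/719⌉ = 2−2 = 0
n=4: ⌈1750/719⌉−⌈1400/719⌉ = 3−2 = 1  ← one
n=5: ⌈2100/719⌉−⌈1750/719⌉ = 3−3 = 0
n=6: ⌈2450/719⌉−⌈2100/719⌉ = 4−3 = 1  ← one
n=7: ⌈2800/719⌉−⌈2450/719⌉ = 4−4 = 0
n=8: ⌈3150/719⌉−⌈2800/719⌉ = 5−4 = 1  ← one
n=9: ⌈3500/719⌉−⌈3150/719⌉ = 5−5 = 0
n=10: ⌈3850/719⌉−⌈3500/719⌉ = 6−5 = 1  ← one
n=11: ⌈4200/719⌉−⌈3850/719⌉ = 6−6 = 0
n=12: ⌈4550/719⌉−⌈4200/719⌉ = 7−6 = 1  ← one
positions of the first 7 ones: 0 2 4 6 8 10 12

0 2 4 6 8 10 12


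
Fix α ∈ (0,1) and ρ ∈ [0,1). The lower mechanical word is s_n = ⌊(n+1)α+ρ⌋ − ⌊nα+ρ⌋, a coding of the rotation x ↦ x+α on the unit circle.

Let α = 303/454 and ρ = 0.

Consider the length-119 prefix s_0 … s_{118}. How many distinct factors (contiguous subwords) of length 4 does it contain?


3

t_n = ⌊(n·303)/454⌋ for n = 0 … 119:
  n=0…9: ⌊0/454⌋=0 ⌊303/454⌋=0 ⌊606/454⌋=1 ⌊909/454⌋=2 ⌊1212/454⌋=2 ⌊1515/454⌋=3 ⌊1818/454⌋=4 ⌊2121/454⌋=4 ⌊2424/454⌋=5 ⌊2727/454⌋=6
  n=10…19: ⌊3030/454⌋=6 ⌊3333/454⌋=7 ⌊3636/454⌋=8 ⌊3939/454⌋=8 ⌊4242/454⌋=9 ⌊4545/454⌋=10 ⌊4848/454⌋=10 ⌊5151/454⌋=11 ⌊5454/454⌋=12 ⌊5757/454⌋=12
  n=20…29: ⌊6060/454⌋=13 ⌊6363/454⌋=14 ⌊6666/454⌋=14 ⌊6969/454⌋=15 ⌊7272/454⌋=16 ⌊7575/454⌋=16 ⌊7878/454⌋=17 ⌊8181/454⌋=18 ⌊8484/454⌋=18 ⌊8787/454⌋=19
  n=30…39: ⌊9090/454⌋=20 ⌊9393/454⌋=20 ⌊9696/454⌋=21 ⌊9999/454⌋=22 ⌊10302/454⌋=22 ⌊10605/454⌋=23 ⌊10908/454⌋=24 ⌊11211/454⌋=24 ⌊11514/454⌋=25 ⌊11817/454⌋=26
  n=40…49: ⌊12120/454⌋=26 ⌊12423/454⌋=27 ⌊12726/454⌋=28 ⌊13029/454⌋=28 ⌊13332/454⌋=29 ⌊13635/454⌋=30 ⌊13938/454⌋=30 ⌊14241/454⌋=31 ⌊14544/454⌋=32 ⌊14847/454⌋=32
  n=50…59: ⌊15150/454⌋=33 ⌊15453/454⌋=34 ⌊15756/454⌋=34 ⌊16059/454⌋=35 ⌊16362/454⌋=36 ⌊16665/454⌋=36 ⌊16968/454⌋=37 ⌊17271/454⌋=38 ⌊17574/454⌋=38 ⌊17877/454⌋=39
  n=60…69: ⌊18180/454⌋=40 ⌊18483/454⌋=40 ⌊18786/454⌋=41 ⌊19089/454⌋=42 ⌊19392/454⌋=42 ⌊19695/454⌋=43 ⌊19998/454⌋=44 ⌊20301/454⌋=44 ⌊20604/454⌋=45 ⌊20907/454⌋=46
  n=70…79: ⌊21210/454⌋=46 ⌊21513/454⌋=47 ⌊21816/454⌋=48 ⌊22119/454⌋=48 ⌊22422/454⌋=49 ⌊22725/454⌋=50 ⌊23028/454⌋=50 ⌊23331/454⌋=51 ⌊23634/454⌋=52 ⌊23937/454⌋=52
  n=80…89: ⌊24240/454⌋=53 ⌊24543/454⌋=54 ⌊24846/454⌋=54 ⌊25149/454⌋=55 ⌊25452/454⌋=56 ⌊25755/454⌋=56 ⌊26058/454⌋=57 ⌊26361/454⌋=58 ⌊26664/454⌋=58 ⌊26967/454⌋=59
  n=90…99: ⌊27270/454⌋=60 ⌊27573/454⌋=60 ⌊27876/454⌋=61 ⌊28179/454⌋=62 ⌊28482/454⌋=62 ⌊28785/454⌋=63 ⌊29088/454⌋=64 ⌊29391/454⌋=64 ⌊29694/454⌋=65 ⌊29997/454⌋=66
  n=100…109: ⌊30300/454⌋=66 ⌊30603/454⌋=67 ⌊30906/454⌋=68 ⌊31209/454⌋=68 ⌊31512/454⌋=69 ⌊31815/454⌋=70 ⌊32118/454⌋=70 ⌊32421/454⌋=71 ⌊32724/454⌋=72 ⌊33027/454⌋=72
  n=110…119: ⌊33330/454⌋=73 ⌊33633/454⌋=74 ⌊33936/454⌋=74 ⌊34239/454⌋=75 ⌊34542/454⌋=76 ⌊34845/454⌋=76 ⌊35148/454⌋=77 ⌊35451/454⌋=78 ⌊35754/454⌋=78 ⌊36057/454⌋=79
s_n = t_(n+1) − t_n for n = 0 … 118 gives
prefix = 01101101101101101101101101101101101101101101101101101101101101101101101101101101101101101101101101101101101101101101101
slide a length-4 window over [0..3] … [115..118] (116 windows); first occurrence of each distinct factor:
  [  0..  3] 0110
  [  1..  4] 1101
  [  2..  5] 1011
  (the other 113 windows repeat one of these)
distinct factors: {0110, 1011, 1101}
count = 3  (Sturmian bound for length 4 is 5)


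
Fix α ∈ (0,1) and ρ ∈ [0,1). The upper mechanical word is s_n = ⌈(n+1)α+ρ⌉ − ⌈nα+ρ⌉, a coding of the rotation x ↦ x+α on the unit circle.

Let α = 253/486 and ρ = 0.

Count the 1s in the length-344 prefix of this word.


#1s = Σ_{n=0}^{343} s_n = Σ_{n=0}^{343} (⌈(n+1)α+ρ⌉ − ⌈nα+ρ⌉)
the sum telescopes: every ⌈nα+ρ⌉ with 0 < n < 344 appears once with + and once with −, leaving ⌈344α+ρ⌉ − ⌈0·α+ρ⌉
344α + ρ = (344·253) / 486 = 87032/486
ρ = 0/486
⌈87032/486⌉ = 180,  ⌈0/486⌉ = 0
#1s = 180 − 0 = 180

180


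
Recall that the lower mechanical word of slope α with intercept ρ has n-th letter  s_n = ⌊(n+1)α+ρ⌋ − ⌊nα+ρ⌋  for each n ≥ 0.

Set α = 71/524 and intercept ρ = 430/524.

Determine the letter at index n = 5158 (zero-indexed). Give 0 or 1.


0

(n+1)α + ρ = (5159·71 + 430) / 524 = 366719/524
nα + ρ     = (5158·71 + 430) / 524 = 366648/524
⌊366719/524⌋ = 699,  ⌊366648/524⌋ = 699
s_{5158} = 699 − 699 = 0


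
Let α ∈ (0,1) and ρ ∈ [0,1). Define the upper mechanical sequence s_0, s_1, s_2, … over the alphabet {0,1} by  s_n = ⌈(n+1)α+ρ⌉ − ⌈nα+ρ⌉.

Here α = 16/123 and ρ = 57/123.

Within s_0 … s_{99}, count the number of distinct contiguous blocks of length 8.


9

t_n = ⌈(n·16+57)/123⌉ for n = 0 … 100:
  n=0…9: ⌈57/123⌉=1 ⌈73/123⌉=1 ⌈89/123⌉=1 ⌈105/123⌉=1 ⌈121/123⌉=1 ⌈137/123⌉=2 ⌈153/123⌉=2 ⌈169/123⌉=2 ⌈185/123⌉=2 ⌈201/123⌉=2
  n=10…19: ⌈217/123⌉=2 ⌈233/123⌉=2 ⌈249/123⌉=3 ⌈265/123⌉=3 ⌈281/123⌉=3 ⌈297/123⌉=3 ⌈313/123⌉=3 ⌈329/123⌉=3 ⌈345/123⌉=3 ⌈361/123⌉=3
  n=20…29: ⌈377/123⌉=4 ⌈393/123⌉=4 ⌈409/123⌉=4 ⌈425/123⌉=4 ⌈441/123⌉=4 ⌈457/123⌉=4 ⌈473/123⌉=4 ⌈489/123⌉=4 ⌈505/123⌉=5 ⌈521/123⌉=5
  n=30…39: ⌈537/123⌉=5 ⌈553/123⌉=5 ⌈569/123⌉=5 ⌈585/123⌉=5 ⌈601/123⌉=5 ⌈617/123⌉=6 ⌈633/123⌉=6 ⌈649/123⌉=6 ⌈665/123⌉=6 ⌈681/123⌉=6
  n=40…49: ⌈697/123⌉=6 ⌈713/123⌉=6 ⌈729/123⌉=6 ⌈745/123⌉=7 ⌈761/123⌉=7 ⌈777/123⌉=7 ⌈793/123⌉=7 ⌈809/123⌉=7 ⌈825/123⌉=7 ⌈841/123⌉=7
  n=50…59: ⌈857/123⌉=7 ⌈873/123⌉=8 ⌈889/123⌉=8 ⌈905/123⌉=8 ⌈921/123⌉=8 ⌈937/123⌉=8 ⌈953/123⌉=8 ⌈969/123⌉=8 ⌈985/123⌉=9 ⌈1001/123⌉=9
  n=60…69: ⌈1017/123⌉=9 ⌈1033/123⌉=9 ⌈1049/123⌉=9 ⌈1065/123⌉=9 ⌈1081/123⌉=9 ⌈1097/123⌉=9 ⌈1113/123⌉=10 ⌈1129/123⌉=10 ⌈1145/123⌉=10 ⌈1161/123⌉=10
  n=70…79: ⌈1177/123⌉=10 ⌈1193/123⌉=10 ⌈1209/123⌉=10 ⌈1225/123⌉=10 ⌈1241/123⌉=11 ⌈1257/123⌉=11 ⌈1273/123⌉=11 ⌈1289/123⌉=11 ⌈1305/123⌉=11 ⌈1321/123⌉=11
  n=80…89: ⌈1337/123⌉=11 ⌈1353/123⌉=11 ⌈1369/123⌉=12 ⌈1385/123⌉=12 ⌈1401/123⌉=12 ⌈1417/123⌉=12 ⌈1433/123⌉=12 ⌈1449/123⌉=12 ⌈1465/123⌉=12 ⌈1481/123⌉=13
  n=90…99: ⌈1497/123⌉=13 ⌈1513/123⌉=13 ⌈1529/123⌉=13 ⌈1545/123⌉=13 ⌈1561/123⌉=13 ⌈1577/123⌉=13 ⌈1593/123⌉=13 ⌈1609/123⌉=14 ⌈1625/123⌉=14 ⌈1641/123⌉=14
  n=100: ⌈1657/123⌉=14
s_n = t_(n+1) − t_n for n = 0 … 99 gives
prefix = 0000100000010000000100000001000000100000001000000010000001000000010000000100000001000000100000001000
slide a length-8 window over [0..7] … [92..99] (93 windows); first occurrence of each distinct factor:
  [  0..  7] 00001000
  [  1..  8] 00010000
  [  2..  9] 00100000
  [  3.. 10] 01000000
  [  4.. 11] 10000001
  [  5.. 12] 00000010
  [  6.. 13] 00000100
  [ 11.. 18] 10000000
  [ 12.. 19] 00000001
  (the other 84 windows repeat one of these)
distinct factors: {00000001, 00000010, 00000100, 00001000, 00010000, 00100000, 01000000, 10000000, 10000001}
count = 9  (Sturmian bound for length 8 is 9)
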